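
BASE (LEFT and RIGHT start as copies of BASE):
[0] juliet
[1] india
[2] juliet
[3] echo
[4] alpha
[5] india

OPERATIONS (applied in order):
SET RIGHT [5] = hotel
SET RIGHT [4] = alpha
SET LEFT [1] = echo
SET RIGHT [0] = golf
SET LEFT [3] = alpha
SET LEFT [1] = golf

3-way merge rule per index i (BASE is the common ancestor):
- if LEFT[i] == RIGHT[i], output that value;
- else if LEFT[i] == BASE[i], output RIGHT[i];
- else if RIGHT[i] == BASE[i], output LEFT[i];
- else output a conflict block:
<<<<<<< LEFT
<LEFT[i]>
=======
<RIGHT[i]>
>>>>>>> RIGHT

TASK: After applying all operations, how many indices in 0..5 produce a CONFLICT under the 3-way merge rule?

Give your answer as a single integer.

Answer: 0

Derivation:
Final LEFT:  [juliet, golf, juliet, alpha, alpha, india]
Final RIGHT: [golf, india, juliet, echo, alpha, hotel]
i=0: L=juliet=BASE, R=golf -> take RIGHT -> golf
i=1: L=golf, R=india=BASE -> take LEFT -> golf
i=2: L=juliet R=juliet -> agree -> juliet
i=3: L=alpha, R=echo=BASE -> take LEFT -> alpha
i=4: L=alpha R=alpha -> agree -> alpha
i=5: L=india=BASE, R=hotel -> take RIGHT -> hotel
Conflict count: 0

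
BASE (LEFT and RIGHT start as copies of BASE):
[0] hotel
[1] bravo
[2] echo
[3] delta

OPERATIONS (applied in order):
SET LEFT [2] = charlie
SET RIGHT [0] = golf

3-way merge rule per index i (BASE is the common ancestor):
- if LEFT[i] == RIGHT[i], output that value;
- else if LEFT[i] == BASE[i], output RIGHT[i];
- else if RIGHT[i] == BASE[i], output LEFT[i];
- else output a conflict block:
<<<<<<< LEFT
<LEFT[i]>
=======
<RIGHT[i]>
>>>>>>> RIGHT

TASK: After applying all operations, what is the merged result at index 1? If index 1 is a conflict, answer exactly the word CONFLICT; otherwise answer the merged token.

Answer: bravo

Derivation:
Final LEFT:  [hotel, bravo, charlie, delta]
Final RIGHT: [golf, bravo, echo, delta]
i=0: L=hotel=BASE, R=golf -> take RIGHT -> golf
i=1: L=bravo R=bravo -> agree -> bravo
i=2: L=charlie, R=echo=BASE -> take LEFT -> charlie
i=3: L=delta R=delta -> agree -> delta
Index 1 -> bravo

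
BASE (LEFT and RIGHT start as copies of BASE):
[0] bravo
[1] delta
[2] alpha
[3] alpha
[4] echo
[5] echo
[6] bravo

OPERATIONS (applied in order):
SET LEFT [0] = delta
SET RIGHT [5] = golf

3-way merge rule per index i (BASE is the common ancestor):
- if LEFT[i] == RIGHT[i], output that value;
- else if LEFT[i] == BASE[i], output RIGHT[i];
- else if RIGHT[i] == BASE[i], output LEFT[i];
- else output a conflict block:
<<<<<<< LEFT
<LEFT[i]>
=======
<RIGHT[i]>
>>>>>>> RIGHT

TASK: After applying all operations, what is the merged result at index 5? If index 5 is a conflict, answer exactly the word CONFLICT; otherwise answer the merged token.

Answer: golf

Derivation:
Final LEFT:  [delta, delta, alpha, alpha, echo, echo, bravo]
Final RIGHT: [bravo, delta, alpha, alpha, echo, golf, bravo]
i=0: L=delta, R=bravo=BASE -> take LEFT -> delta
i=1: L=delta R=delta -> agree -> delta
i=2: L=alpha R=alpha -> agree -> alpha
i=3: L=alpha R=alpha -> agree -> alpha
i=4: L=echo R=echo -> agree -> echo
i=5: L=echo=BASE, R=golf -> take RIGHT -> golf
i=6: L=bravo R=bravo -> agree -> bravo
Index 5 -> golf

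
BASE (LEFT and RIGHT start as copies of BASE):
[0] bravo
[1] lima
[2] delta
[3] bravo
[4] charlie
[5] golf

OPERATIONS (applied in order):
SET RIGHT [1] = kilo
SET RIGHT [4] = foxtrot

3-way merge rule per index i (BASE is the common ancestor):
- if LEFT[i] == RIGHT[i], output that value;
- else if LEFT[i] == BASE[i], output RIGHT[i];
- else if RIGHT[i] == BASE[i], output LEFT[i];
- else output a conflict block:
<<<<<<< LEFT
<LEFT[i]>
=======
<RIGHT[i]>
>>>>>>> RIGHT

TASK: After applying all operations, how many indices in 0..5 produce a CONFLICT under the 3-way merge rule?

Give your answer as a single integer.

Answer: 0

Derivation:
Final LEFT:  [bravo, lima, delta, bravo, charlie, golf]
Final RIGHT: [bravo, kilo, delta, bravo, foxtrot, golf]
i=0: L=bravo R=bravo -> agree -> bravo
i=1: L=lima=BASE, R=kilo -> take RIGHT -> kilo
i=2: L=delta R=delta -> agree -> delta
i=3: L=bravo R=bravo -> agree -> bravo
i=4: L=charlie=BASE, R=foxtrot -> take RIGHT -> foxtrot
i=5: L=golf R=golf -> agree -> golf
Conflict count: 0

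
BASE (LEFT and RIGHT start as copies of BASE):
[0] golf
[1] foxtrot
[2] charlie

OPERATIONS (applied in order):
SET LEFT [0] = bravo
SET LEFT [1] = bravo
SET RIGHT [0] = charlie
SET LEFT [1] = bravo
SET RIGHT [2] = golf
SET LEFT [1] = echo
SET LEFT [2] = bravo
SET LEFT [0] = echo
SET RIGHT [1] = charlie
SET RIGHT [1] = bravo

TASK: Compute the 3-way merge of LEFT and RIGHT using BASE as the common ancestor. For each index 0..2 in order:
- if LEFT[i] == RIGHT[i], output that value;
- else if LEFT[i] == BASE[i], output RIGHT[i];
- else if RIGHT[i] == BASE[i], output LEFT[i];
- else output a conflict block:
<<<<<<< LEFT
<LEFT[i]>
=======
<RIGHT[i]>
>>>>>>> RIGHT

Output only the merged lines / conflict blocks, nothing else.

Final LEFT:  [echo, echo, bravo]
Final RIGHT: [charlie, bravo, golf]
i=0: BASE=golf L=echo R=charlie all differ -> CONFLICT
i=1: BASE=foxtrot L=echo R=bravo all differ -> CONFLICT
i=2: BASE=charlie L=bravo R=golf all differ -> CONFLICT

Answer: <<<<<<< LEFT
echo
=======
charlie
>>>>>>> RIGHT
<<<<<<< LEFT
echo
=======
bravo
>>>>>>> RIGHT
<<<<<<< LEFT
bravo
=======
golf
>>>>>>> RIGHT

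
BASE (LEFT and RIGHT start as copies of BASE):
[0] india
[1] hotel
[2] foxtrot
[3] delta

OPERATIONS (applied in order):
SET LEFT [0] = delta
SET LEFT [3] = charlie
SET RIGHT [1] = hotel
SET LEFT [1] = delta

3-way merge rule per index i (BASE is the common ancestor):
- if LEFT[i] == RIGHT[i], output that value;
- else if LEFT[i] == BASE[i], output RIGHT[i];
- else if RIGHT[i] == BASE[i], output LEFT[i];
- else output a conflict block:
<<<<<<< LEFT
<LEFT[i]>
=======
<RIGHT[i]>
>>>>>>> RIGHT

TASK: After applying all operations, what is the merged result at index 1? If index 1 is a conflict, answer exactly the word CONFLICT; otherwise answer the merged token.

Answer: delta

Derivation:
Final LEFT:  [delta, delta, foxtrot, charlie]
Final RIGHT: [india, hotel, foxtrot, delta]
i=0: L=delta, R=india=BASE -> take LEFT -> delta
i=1: L=delta, R=hotel=BASE -> take LEFT -> delta
i=2: L=foxtrot R=foxtrot -> agree -> foxtrot
i=3: L=charlie, R=delta=BASE -> take LEFT -> charlie
Index 1 -> delta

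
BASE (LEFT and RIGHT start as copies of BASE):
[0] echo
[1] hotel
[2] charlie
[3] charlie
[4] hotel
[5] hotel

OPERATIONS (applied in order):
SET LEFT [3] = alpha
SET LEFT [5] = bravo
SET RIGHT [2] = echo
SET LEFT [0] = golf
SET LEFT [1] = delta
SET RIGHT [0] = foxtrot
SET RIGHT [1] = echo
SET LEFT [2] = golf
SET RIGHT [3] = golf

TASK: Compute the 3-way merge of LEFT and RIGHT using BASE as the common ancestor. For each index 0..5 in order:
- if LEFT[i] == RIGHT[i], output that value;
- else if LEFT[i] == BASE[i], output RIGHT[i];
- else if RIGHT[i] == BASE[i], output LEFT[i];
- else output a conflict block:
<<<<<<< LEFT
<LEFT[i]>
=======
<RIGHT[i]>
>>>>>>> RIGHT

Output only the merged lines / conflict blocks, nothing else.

Final LEFT:  [golf, delta, golf, alpha, hotel, bravo]
Final RIGHT: [foxtrot, echo, echo, golf, hotel, hotel]
i=0: BASE=echo L=golf R=foxtrot all differ -> CONFLICT
i=1: BASE=hotel L=delta R=echo all differ -> CONFLICT
i=2: BASE=charlie L=golf R=echo all differ -> CONFLICT
i=3: BASE=charlie L=alpha R=golf all differ -> CONFLICT
i=4: L=hotel R=hotel -> agree -> hotel
i=5: L=bravo, R=hotel=BASE -> take LEFT -> bravo

Answer: <<<<<<< LEFT
golf
=======
foxtrot
>>>>>>> RIGHT
<<<<<<< LEFT
delta
=======
echo
>>>>>>> RIGHT
<<<<<<< LEFT
golf
=======
echo
>>>>>>> RIGHT
<<<<<<< LEFT
alpha
=======
golf
>>>>>>> RIGHT
hotel
bravo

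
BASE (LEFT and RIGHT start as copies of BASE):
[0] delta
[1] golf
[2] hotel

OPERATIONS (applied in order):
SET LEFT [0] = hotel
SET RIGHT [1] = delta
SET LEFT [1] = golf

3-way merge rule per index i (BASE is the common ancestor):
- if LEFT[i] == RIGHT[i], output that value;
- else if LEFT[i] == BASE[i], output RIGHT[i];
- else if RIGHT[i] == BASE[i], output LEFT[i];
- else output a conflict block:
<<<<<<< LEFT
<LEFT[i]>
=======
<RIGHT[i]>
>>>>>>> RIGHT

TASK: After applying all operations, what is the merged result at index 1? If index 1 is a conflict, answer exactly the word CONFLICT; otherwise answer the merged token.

Final LEFT:  [hotel, golf, hotel]
Final RIGHT: [delta, delta, hotel]
i=0: L=hotel, R=delta=BASE -> take LEFT -> hotel
i=1: L=golf=BASE, R=delta -> take RIGHT -> delta
i=2: L=hotel R=hotel -> agree -> hotel
Index 1 -> delta

Answer: delta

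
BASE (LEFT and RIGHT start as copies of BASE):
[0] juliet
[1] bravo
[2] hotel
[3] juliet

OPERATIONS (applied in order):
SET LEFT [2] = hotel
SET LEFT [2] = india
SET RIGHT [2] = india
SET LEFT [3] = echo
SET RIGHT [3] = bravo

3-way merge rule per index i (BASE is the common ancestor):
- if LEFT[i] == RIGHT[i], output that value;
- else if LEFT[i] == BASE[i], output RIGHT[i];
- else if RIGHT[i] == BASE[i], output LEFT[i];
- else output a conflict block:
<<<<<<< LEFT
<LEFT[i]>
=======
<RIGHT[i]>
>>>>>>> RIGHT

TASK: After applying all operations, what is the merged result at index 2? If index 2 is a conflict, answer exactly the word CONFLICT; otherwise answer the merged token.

Final LEFT:  [juliet, bravo, india, echo]
Final RIGHT: [juliet, bravo, india, bravo]
i=0: L=juliet R=juliet -> agree -> juliet
i=1: L=bravo R=bravo -> agree -> bravo
i=2: L=india R=india -> agree -> india
i=3: BASE=juliet L=echo R=bravo all differ -> CONFLICT
Index 2 -> india

Answer: india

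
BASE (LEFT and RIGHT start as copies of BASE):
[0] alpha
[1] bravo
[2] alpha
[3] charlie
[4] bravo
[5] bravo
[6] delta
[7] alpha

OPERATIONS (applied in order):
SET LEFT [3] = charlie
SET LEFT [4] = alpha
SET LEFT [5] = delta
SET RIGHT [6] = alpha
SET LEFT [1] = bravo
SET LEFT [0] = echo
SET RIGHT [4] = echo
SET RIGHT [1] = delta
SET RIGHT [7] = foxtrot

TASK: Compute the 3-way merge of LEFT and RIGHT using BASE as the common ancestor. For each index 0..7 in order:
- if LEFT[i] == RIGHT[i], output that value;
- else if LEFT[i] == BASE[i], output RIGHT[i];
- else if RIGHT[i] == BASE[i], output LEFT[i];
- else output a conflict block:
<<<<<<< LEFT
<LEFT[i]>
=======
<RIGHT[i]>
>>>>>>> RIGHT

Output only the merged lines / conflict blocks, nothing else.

Answer: echo
delta
alpha
charlie
<<<<<<< LEFT
alpha
=======
echo
>>>>>>> RIGHT
delta
alpha
foxtrot

Derivation:
Final LEFT:  [echo, bravo, alpha, charlie, alpha, delta, delta, alpha]
Final RIGHT: [alpha, delta, alpha, charlie, echo, bravo, alpha, foxtrot]
i=0: L=echo, R=alpha=BASE -> take LEFT -> echo
i=1: L=bravo=BASE, R=delta -> take RIGHT -> delta
i=2: L=alpha R=alpha -> agree -> alpha
i=3: L=charlie R=charlie -> agree -> charlie
i=4: BASE=bravo L=alpha R=echo all differ -> CONFLICT
i=5: L=delta, R=bravo=BASE -> take LEFT -> delta
i=6: L=delta=BASE, R=alpha -> take RIGHT -> alpha
i=7: L=alpha=BASE, R=foxtrot -> take RIGHT -> foxtrot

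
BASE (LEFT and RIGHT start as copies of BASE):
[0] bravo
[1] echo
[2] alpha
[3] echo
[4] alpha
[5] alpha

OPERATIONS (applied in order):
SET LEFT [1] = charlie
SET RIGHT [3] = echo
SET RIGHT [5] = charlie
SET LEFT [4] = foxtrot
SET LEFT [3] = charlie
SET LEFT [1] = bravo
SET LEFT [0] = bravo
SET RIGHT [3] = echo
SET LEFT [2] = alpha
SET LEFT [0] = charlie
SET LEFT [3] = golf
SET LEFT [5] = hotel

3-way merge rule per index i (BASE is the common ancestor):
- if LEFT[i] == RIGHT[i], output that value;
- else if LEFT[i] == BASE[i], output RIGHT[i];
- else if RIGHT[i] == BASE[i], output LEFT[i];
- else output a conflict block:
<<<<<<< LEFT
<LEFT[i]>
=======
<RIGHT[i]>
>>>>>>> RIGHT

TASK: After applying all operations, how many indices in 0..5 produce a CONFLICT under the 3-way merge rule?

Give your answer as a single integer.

Answer: 1

Derivation:
Final LEFT:  [charlie, bravo, alpha, golf, foxtrot, hotel]
Final RIGHT: [bravo, echo, alpha, echo, alpha, charlie]
i=0: L=charlie, R=bravo=BASE -> take LEFT -> charlie
i=1: L=bravo, R=echo=BASE -> take LEFT -> bravo
i=2: L=alpha R=alpha -> agree -> alpha
i=3: L=golf, R=echo=BASE -> take LEFT -> golf
i=4: L=foxtrot, R=alpha=BASE -> take LEFT -> foxtrot
i=5: BASE=alpha L=hotel R=charlie all differ -> CONFLICT
Conflict count: 1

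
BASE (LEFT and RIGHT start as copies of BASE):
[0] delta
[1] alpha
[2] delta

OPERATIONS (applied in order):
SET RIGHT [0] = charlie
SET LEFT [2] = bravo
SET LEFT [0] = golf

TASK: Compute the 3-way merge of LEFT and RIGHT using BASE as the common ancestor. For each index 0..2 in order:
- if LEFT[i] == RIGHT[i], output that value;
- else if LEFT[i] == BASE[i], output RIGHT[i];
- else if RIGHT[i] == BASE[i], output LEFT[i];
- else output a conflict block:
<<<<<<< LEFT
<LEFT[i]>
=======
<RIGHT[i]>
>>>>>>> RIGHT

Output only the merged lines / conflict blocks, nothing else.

Final LEFT:  [golf, alpha, bravo]
Final RIGHT: [charlie, alpha, delta]
i=0: BASE=delta L=golf R=charlie all differ -> CONFLICT
i=1: L=alpha R=alpha -> agree -> alpha
i=2: L=bravo, R=delta=BASE -> take LEFT -> bravo

Answer: <<<<<<< LEFT
golf
=======
charlie
>>>>>>> RIGHT
alpha
bravo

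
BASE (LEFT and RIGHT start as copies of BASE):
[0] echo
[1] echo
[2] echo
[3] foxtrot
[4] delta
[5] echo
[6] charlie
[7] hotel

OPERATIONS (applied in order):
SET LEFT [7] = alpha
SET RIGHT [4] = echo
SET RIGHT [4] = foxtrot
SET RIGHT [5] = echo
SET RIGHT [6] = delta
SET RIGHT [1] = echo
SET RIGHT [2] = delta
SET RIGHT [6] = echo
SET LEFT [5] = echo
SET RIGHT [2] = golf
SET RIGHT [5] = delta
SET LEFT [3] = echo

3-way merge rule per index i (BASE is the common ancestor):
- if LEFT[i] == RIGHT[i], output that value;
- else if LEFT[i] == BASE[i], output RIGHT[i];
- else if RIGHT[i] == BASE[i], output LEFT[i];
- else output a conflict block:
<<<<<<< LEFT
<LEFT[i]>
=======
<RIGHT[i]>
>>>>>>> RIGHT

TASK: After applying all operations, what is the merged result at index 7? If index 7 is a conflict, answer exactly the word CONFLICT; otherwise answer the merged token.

Answer: alpha

Derivation:
Final LEFT:  [echo, echo, echo, echo, delta, echo, charlie, alpha]
Final RIGHT: [echo, echo, golf, foxtrot, foxtrot, delta, echo, hotel]
i=0: L=echo R=echo -> agree -> echo
i=1: L=echo R=echo -> agree -> echo
i=2: L=echo=BASE, R=golf -> take RIGHT -> golf
i=3: L=echo, R=foxtrot=BASE -> take LEFT -> echo
i=4: L=delta=BASE, R=foxtrot -> take RIGHT -> foxtrot
i=5: L=echo=BASE, R=delta -> take RIGHT -> delta
i=6: L=charlie=BASE, R=echo -> take RIGHT -> echo
i=7: L=alpha, R=hotel=BASE -> take LEFT -> alpha
Index 7 -> alpha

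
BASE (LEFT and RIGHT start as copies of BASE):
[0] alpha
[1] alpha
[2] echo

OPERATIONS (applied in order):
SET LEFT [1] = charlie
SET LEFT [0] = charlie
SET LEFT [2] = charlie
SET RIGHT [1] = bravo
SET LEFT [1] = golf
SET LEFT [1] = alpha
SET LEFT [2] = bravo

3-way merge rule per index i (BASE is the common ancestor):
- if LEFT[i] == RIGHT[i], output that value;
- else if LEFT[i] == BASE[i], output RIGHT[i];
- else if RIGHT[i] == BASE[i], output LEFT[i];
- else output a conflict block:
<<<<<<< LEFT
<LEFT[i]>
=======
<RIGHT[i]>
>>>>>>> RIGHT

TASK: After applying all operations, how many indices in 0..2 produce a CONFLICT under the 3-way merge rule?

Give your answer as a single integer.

Answer: 0

Derivation:
Final LEFT:  [charlie, alpha, bravo]
Final RIGHT: [alpha, bravo, echo]
i=0: L=charlie, R=alpha=BASE -> take LEFT -> charlie
i=1: L=alpha=BASE, R=bravo -> take RIGHT -> bravo
i=2: L=bravo, R=echo=BASE -> take LEFT -> bravo
Conflict count: 0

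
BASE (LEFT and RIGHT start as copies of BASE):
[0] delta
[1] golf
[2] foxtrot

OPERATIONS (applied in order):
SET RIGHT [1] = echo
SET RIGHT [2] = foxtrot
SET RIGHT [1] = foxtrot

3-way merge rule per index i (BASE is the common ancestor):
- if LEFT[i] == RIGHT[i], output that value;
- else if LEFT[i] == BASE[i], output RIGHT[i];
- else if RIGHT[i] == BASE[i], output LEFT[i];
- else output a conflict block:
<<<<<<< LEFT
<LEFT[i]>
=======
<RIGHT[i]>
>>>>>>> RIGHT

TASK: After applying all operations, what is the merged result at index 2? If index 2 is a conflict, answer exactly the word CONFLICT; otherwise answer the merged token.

Answer: foxtrot

Derivation:
Final LEFT:  [delta, golf, foxtrot]
Final RIGHT: [delta, foxtrot, foxtrot]
i=0: L=delta R=delta -> agree -> delta
i=1: L=golf=BASE, R=foxtrot -> take RIGHT -> foxtrot
i=2: L=foxtrot R=foxtrot -> agree -> foxtrot
Index 2 -> foxtrot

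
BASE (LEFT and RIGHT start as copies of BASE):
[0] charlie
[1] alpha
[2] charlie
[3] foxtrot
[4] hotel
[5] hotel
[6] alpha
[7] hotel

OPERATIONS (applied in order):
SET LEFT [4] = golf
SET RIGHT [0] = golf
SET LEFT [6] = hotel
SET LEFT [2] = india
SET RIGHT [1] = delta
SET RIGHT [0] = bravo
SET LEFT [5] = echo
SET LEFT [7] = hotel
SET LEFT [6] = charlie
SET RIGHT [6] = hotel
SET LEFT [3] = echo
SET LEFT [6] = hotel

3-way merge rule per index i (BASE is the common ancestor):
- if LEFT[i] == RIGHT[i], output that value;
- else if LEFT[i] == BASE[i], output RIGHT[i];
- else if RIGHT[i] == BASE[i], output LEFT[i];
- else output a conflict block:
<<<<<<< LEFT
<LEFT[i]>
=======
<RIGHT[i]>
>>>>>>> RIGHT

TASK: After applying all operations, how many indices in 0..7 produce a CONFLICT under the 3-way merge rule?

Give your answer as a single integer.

Final LEFT:  [charlie, alpha, india, echo, golf, echo, hotel, hotel]
Final RIGHT: [bravo, delta, charlie, foxtrot, hotel, hotel, hotel, hotel]
i=0: L=charlie=BASE, R=bravo -> take RIGHT -> bravo
i=1: L=alpha=BASE, R=delta -> take RIGHT -> delta
i=2: L=india, R=charlie=BASE -> take LEFT -> india
i=3: L=echo, R=foxtrot=BASE -> take LEFT -> echo
i=4: L=golf, R=hotel=BASE -> take LEFT -> golf
i=5: L=echo, R=hotel=BASE -> take LEFT -> echo
i=6: L=hotel R=hotel -> agree -> hotel
i=7: L=hotel R=hotel -> agree -> hotel
Conflict count: 0

Answer: 0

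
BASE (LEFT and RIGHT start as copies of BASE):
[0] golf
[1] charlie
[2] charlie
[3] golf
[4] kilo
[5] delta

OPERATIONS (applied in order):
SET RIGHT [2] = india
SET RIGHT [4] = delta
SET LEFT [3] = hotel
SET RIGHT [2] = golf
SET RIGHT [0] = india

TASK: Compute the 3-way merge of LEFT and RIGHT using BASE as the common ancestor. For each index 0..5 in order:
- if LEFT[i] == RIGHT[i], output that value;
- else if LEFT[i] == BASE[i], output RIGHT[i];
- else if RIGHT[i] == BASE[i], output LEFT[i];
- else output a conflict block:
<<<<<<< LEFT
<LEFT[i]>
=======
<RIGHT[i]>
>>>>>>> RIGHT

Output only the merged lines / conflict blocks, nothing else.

Answer: india
charlie
golf
hotel
delta
delta

Derivation:
Final LEFT:  [golf, charlie, charlie, hotel, kilo, delta]
Final RIGHT: [india, charlie, golf, golf, delta, delta]
i=0: L=golf=BASE, R=india -> take RIGHT -> india
i=1: L=charlie R=charlie -> agree -> charlie
i=2: L=charlie=BASE, R=golf -> take RIGHT -> golf
i=3: L=hotel, R=golf=BASE -> take LEFT -> hotel
i=4: L=kilo=BASE, R=delta -> take RIGHT -> delta
i=5: L=delta R=delta -> agree -> delta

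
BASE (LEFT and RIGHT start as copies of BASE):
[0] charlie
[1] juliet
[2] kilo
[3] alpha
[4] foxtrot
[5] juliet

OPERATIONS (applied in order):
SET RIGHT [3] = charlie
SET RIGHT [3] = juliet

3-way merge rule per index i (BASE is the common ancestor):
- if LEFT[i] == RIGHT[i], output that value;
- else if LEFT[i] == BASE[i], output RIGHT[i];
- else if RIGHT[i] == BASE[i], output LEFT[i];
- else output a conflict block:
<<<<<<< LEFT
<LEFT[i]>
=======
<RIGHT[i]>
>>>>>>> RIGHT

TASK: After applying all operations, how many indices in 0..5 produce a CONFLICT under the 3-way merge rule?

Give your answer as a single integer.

Final LEFT:  [charlie, juliet, kilo, alpha, foxtrot, juliet]
Final RIGHT: [charlie, juliet, kilo, juliet, foxtrot, juliet]
i=0: L=charlie R=charlie -> agree -> charlie
i=1: L=juliet R=juliet -> agree -> juliet
i=2: L=kilo R=kilo -> agree -> kilo
i=3: L=alpha=BASE, R=juliet -> take RIGHT -> juliet
i=4: L=foxtrot R=foxtrot -> agree -> foxtrot
i=5: L=juliet R=juliet -> agree -> juliet
Conflict count: 0

Answer: 0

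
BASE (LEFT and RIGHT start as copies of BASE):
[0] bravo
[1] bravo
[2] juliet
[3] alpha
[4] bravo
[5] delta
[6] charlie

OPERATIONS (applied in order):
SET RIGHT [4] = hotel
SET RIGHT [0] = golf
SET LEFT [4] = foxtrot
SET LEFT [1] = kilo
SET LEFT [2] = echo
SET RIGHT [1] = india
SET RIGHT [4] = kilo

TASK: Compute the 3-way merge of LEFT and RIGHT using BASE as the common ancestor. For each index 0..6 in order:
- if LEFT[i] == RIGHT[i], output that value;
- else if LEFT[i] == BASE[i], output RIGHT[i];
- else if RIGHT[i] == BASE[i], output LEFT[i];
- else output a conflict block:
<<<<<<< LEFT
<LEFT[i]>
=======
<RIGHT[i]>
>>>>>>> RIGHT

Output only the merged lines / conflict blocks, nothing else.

Final LEFT:  [bravo, kilo, echo, alpha, foxtrot, delta, charlie]
Final RIGHT: [golf, india, juliet, alpha, kilo, delta, charlie]
i=0: L=bravo=BASE, R=golf -> take RIGHT -> golf
i=1: BASE=bravo L=kilo R=india all differ -> CONFLICT
i=2: L=echo, R=juliet=BASE -> take LEFT -> echo
i=3: L=alpha R=alpha -> agree -> alpha
i=4: BASE=bravo L=foxtrot R=kilo all differ -> CONFLICT
i=5: L=delta R=delta -> agree -> delta
i=6: L=charlie R=charlie -> agree -> charlie

Answer: golf
<<<<<<< LEFT
kilo
=======
india
>>>>>>> RIGHT
echo
alpha
<<<<<<< LEFT
foxtrot
=======
kilo
>>>>>>> RIGHT
delta
charlie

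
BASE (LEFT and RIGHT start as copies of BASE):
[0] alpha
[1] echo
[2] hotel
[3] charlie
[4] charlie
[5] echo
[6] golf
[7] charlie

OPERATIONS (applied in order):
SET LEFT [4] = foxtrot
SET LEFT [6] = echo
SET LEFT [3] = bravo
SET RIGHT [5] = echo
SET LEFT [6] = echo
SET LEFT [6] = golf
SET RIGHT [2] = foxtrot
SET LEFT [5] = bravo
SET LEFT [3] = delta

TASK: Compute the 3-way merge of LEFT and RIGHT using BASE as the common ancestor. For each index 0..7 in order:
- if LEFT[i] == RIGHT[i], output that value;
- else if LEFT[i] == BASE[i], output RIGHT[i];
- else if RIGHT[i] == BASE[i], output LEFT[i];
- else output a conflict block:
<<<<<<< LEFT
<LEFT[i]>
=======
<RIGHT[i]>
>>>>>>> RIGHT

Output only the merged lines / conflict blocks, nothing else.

Answer: alpha
echo
foxtrot
delta
foxtrot
bravo
golf
charlie

Derivation:
Final LEFT:  [alpha, echo, hotel, delta, foxtrot, bravo, golf, charlie]
Final RIGHT: [alpha, echo, foxtrot, charlie, charlie, echo, golf, charlie]
i=0: L=alpha R=alpha -> agree -> alpha
i=1: L=echo R=echo -> agree -> echo
i=2: L=hotel=BASE, R=foxtrot -> take RIGHT -> foxtrot
i=3: L=delta, R=charlie=BASE -> take LEFT -> delta
i=4: L=foxtrot, R=charlie=BASE -> take LEFT -> foxtrot
i=5: L=bravo, R=echo=BASE -> take LEFT -> bravo
i=6: L=golf R=golf -> agree -> golf
i=7: L=charlie R=charlie -> agree -> charlie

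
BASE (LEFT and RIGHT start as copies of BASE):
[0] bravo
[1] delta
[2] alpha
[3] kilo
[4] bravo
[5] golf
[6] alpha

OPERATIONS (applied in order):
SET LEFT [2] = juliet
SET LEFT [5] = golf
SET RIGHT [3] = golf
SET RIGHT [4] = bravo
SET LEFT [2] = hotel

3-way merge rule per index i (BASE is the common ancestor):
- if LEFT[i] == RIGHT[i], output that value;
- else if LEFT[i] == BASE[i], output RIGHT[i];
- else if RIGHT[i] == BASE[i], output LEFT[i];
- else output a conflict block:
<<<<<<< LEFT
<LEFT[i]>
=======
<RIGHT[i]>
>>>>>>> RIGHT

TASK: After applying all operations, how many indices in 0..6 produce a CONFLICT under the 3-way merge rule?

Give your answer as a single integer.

Answer: 0

Derivation:
Final LEFT:  [bravo, delta, hotel, kilo, bravo, golf, alpha]
Final RIGHT: [bravo, delta, alpha, golf, bravo, golf, alpha]
i=0: L=bravo R=bravo -> agree -> bravo
i=1: L=delta R=delta -> agree -> delta
i=2: L=hotel, R=alpha=BASE -> take LEFT -> hotel
i=3: L=kilo=BASE, R=golf -> take RIGHT -> golf
i=4: L=bravo R=bravo -> agree -> bravo
i=5: L=golf R=golf -> agree -> golf
i=6: L=alpha R=alpha -> agree -> alpha
Conflict count: 0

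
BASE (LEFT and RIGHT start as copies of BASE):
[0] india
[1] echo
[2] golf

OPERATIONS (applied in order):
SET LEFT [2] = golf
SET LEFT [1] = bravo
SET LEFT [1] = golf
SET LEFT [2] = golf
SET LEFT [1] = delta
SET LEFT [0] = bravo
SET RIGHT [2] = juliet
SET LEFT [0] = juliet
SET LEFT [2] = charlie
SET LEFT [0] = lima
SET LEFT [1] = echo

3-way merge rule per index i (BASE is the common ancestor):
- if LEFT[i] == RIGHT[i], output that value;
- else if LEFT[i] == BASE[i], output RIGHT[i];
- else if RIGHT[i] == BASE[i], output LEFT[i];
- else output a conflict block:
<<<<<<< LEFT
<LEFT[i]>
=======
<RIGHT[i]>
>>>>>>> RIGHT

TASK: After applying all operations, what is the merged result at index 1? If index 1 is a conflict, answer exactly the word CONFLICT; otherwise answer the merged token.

Answer: echo

Derivation:
Final LEFT:  [lima, echo, charlie]
Final RIGHT: [india, echo, juliet]
i=0: L=lima, R=india=BASE -> take LEFT -> lima
i=1: L=echo R=echo -> agree -> echo
i=2: BASE=golf L=charlie R=juliet all differ -> CONFLICT
Index 1 -> echo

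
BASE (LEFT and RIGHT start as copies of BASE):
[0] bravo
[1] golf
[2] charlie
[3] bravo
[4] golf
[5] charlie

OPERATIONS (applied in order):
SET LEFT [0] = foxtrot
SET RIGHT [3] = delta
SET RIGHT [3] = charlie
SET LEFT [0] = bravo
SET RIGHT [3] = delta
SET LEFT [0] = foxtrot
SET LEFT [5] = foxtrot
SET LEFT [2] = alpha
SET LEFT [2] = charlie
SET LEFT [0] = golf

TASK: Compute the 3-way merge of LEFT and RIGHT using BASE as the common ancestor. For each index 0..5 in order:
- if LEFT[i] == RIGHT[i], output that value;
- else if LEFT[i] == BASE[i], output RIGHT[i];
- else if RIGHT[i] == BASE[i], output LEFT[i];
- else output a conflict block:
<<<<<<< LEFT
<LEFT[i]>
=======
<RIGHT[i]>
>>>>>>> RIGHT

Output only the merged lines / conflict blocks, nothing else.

Final LEFT:  [golf, golf, charlie, bravo, golf, foxtrot]
Final RIGHT: [bravo, golf, charlie, delta, golf, charlie]
i=0: L=golf, R=bravo=BASE -> take LEFT -> golf
i=1: L=golf R=golf -> agree -> golf
i=2: L=charlie R=charlie -> agree -> charlie
i=3: L=bravo=BASE, R=delta -> take RIGHT -> delta
i=4: L=golf R=golf -> agree -> golf
i=5: L=foxtrot, R=charlie=BASE -> take LEFT -> foxtrot

Answer: golf
golf
charlie
delta
golf
foxtrot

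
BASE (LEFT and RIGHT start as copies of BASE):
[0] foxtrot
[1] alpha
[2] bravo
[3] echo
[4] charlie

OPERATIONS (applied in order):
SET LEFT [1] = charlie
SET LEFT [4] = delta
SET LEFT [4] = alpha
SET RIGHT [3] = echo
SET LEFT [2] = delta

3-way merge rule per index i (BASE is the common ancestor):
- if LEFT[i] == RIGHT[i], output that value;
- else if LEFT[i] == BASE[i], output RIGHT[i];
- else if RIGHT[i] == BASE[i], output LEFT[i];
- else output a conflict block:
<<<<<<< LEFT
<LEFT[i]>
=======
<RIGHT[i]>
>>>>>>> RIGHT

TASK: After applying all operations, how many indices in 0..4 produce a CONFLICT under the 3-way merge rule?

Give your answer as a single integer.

Answer: 0

Derivation:
Final LEFT:  [foxtrot, charlie, delta, echo, alpha]
Final RIGHT: [foxtrot, alpha, bravo, echo, charlie]
i=0: L=foxtrot R=foxtrot -> agree -> foxtrot
i=1: L=charlie, R=alpha=BASE -> take LEFT -> charlie
i=2: L=delta, R=bravo=BASE -> take LEFT -> delta
i=3: L=echo R=echo -> agree -> echo
i=4: L=alpha, R=charlie=BASE -> take LEFT -> alpha
Conflict count: 0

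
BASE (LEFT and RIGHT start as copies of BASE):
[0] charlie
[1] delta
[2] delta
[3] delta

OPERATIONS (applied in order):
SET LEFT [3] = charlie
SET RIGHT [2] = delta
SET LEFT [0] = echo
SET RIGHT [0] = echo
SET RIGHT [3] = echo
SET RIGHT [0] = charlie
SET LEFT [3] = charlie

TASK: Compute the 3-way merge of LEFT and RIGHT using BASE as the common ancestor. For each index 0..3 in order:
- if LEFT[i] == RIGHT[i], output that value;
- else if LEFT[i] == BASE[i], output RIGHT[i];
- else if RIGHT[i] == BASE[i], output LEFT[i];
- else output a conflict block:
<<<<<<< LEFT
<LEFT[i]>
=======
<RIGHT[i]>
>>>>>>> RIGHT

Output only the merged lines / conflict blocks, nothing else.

Answer: echo
delta
delta
<<<<<<< LEFT
charlie
=======
echo
>>>>>>> RIGHT

Derivation:
Final LEFT:  [echo, delta, delta, charlie]
Final RIGHT: [charlie, delta, delta, echo]
i=0: L=echo, R=charlie=BASE -> take LEFT -> echo
i=1: L=delta R=delta -> agree -> delta
i=2: L=delta R=delta -> agree -> delta
i=3: BASE=delta L=charlie R=echo all differ -> CONFLICT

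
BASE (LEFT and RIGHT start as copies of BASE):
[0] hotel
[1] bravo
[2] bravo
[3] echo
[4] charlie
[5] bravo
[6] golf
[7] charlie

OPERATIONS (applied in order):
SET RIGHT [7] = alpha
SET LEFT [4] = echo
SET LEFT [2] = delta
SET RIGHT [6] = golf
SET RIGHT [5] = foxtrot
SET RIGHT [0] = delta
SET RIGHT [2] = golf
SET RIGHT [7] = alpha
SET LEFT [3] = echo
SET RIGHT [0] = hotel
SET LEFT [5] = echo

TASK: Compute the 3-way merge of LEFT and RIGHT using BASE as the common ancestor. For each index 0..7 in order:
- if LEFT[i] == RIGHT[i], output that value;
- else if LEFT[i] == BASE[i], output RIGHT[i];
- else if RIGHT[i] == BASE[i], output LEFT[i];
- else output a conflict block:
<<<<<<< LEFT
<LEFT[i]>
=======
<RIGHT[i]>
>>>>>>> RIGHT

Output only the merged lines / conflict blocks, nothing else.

Final LEFT:  [hotel, bravo, delta, echo, echo, echo, golf, charlie]
Final RIGHT: [hotel, bravo, golf, echo, charlie, foxtrot, golf, alpha]
i=0: L=hotel R=hotel -> agree -> hotel
i=1: L=bravo R=bravo -> agree -> bravo
i=2: BASE=bravo L=delta R=golf all differ -> CONFLICT
i=3: L=echo R=echo -> agree -> echo
i=4: L=echo, R=charlie=BASE -> take LEFT -> echo
i=5: BASE=bravo L=echo R=foxtrot all differ -> CONFLICT
i=6: L=golf R=golf -> agree -> golf
i=7: L=charlie=BASE, R=alpha -> take RIGHT -> alpha

Answer: hotel
bravo
<<<<<<< LEFT
delta
=======
golf
>>>>>>> RIGHT
echo
echo
<<<<<<< LEFT
echo
=======
foxtrot
>>>>>>> RIGHT
golf
alpha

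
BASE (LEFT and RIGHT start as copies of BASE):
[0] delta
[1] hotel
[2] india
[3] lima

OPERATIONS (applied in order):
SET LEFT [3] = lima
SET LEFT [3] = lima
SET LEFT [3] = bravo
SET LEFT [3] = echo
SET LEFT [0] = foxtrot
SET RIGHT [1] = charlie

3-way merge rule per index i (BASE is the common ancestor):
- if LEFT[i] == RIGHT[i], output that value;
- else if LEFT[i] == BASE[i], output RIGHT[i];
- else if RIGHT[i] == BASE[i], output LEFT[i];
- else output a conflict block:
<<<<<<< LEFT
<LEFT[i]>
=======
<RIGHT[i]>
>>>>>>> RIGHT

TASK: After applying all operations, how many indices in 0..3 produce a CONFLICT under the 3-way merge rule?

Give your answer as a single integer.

Answer: 0

Derivation:
Final LEFT:  [foxtrot, hotel, india, echo]
Final RIGHT: [delta, charlie, india, lima]
i=0: L=foxtrot, R=delta=BASE -> take LEFT -> foxtrot
i=1: L=hotel=BASE, R=charlie -> take RIGHT -> charlie
i=2: L=india R=india -> agree -> india
i=3: L=echo, R=lima=BASE -> take LEFT -> echo
Conflict count: 0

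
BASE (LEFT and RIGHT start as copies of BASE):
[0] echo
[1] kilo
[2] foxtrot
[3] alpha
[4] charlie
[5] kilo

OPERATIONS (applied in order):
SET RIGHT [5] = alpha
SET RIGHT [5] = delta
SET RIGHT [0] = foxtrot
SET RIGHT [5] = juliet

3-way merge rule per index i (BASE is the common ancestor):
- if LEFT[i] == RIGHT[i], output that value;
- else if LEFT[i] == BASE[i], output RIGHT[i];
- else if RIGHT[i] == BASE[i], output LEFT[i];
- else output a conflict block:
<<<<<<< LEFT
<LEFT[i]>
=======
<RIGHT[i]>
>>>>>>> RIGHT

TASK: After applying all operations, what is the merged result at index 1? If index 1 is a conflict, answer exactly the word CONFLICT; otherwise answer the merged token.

Answer: kilo

Derivation:
Final LEFT:  [echo, kilo, foxtrot, alpha, charlie, kilo]
Final RIGHT: [foxtrot, kilo, foxtrot, alpha, charlie, juliet]
i=0: L=echo=BASE, R=foxtrot -> take RIGHT -> foxtrot
i=1: L=kilo R=kilo -> agree -> kilo
i=2: L=foxtrot R=foxtrot -> agree -> foxtrot
i=3: L=alpha R=alpha -> agree -> alpha
i=4: L=charlie R=charlie -> agree -> charlie
i=5: L=kilo=BASE, R=juliet -> take RIGHT -> juliet
Index 1 -> kilo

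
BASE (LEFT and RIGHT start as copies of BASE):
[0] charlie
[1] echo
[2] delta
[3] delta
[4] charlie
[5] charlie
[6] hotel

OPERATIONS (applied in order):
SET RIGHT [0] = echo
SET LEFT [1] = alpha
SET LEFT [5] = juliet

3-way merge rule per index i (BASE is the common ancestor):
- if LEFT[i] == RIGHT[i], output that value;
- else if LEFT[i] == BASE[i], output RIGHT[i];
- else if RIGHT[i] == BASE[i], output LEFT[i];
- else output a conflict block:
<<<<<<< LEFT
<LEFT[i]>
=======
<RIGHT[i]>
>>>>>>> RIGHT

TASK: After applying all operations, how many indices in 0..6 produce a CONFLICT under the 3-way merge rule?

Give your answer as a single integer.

Answer: 0

Derivation:
Final LEFT:  [charlie, alpha, delta, delta, charlie, juliet, hotel]
Final RIGHT: [echo, echo, delta, delta, charlie, charlie, hotel]
i=0: L=charlie=BASE, R=echo -> take RIGHT -> echo
i=1: L=alpha, R=echo=BASE -> take LEFT -> alpha
i=2: L=delta R=delta -> agree -> delta
i=3: L=delta R=delta -> agree -> delta
i=4: L=charlie R=charlie -> agree -> charlie
i=5: L=juliet, R=charlie=BASE -> take LEFT -> juliet
i=6: L=hotel R=hotel -> agree -> hotel
Conflict count: 0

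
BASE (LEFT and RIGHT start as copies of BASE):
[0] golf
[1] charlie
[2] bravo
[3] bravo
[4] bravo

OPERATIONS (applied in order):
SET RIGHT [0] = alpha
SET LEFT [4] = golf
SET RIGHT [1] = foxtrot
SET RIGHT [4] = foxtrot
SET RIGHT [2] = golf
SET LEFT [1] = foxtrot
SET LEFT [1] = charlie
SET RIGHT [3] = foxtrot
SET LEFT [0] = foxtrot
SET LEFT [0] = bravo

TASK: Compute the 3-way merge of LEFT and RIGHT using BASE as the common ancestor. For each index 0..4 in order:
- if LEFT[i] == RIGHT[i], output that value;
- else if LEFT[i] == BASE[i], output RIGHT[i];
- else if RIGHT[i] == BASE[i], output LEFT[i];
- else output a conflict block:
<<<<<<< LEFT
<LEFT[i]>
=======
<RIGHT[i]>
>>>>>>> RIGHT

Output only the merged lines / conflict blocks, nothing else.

Final LEFT:  [bravo, charlie, bravo, bravo, golf]
Final RIGHT: [alpha, foxtrot, golf, foxtrot, foxtrot]
i=0: BASE=golf L=bravo R=alpha all differ -> CONFLICT
i=1: L=charlie=BASE, R=foxtrot -> take RIGHT -> foxtrot
i=2: L=bravo=BASE, R=golf -> take RIGHT -> golf
i=3: L=bravo=BASE, R=foxtrot -> take RIGHT -> foxtrot
i=4: BASE=bravo L=golf R=foxtrot all differ -> CONFLICT

Answer: <<<<<<< LEFT
bravo
=======
alpha
>>>>>>> RIGHT
foxtrot
golf
foxtrot
<<<<<<< LEFT
golf
=======
foxtrot
>>>>>>> RIGHT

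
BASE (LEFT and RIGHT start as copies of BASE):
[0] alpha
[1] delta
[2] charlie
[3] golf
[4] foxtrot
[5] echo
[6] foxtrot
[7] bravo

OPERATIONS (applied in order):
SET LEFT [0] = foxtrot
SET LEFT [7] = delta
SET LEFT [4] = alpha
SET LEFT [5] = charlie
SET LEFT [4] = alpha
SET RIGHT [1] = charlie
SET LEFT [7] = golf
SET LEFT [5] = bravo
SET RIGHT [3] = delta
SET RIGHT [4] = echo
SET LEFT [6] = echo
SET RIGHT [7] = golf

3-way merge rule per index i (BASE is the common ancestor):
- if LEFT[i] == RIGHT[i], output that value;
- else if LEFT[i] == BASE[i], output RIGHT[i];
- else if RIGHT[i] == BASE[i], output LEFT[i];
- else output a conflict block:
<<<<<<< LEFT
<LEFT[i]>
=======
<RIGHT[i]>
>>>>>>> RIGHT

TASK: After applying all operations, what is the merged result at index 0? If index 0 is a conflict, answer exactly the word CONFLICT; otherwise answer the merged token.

Final LEFT:  [foxtrot, delta, charlie, golf, alpha, bravo, echo, golf]
Final RIGHT: [alpha, charlie, charlie, delta, echo, echo, foxtrot, golf]
i=0: L=foxtrot, R=alpha=BASE -> take LEFT -> foxtrot
i=1: L=delta=BASE, R=charlie -> take RIGHT -> charlie
i=2: L=charlie R=charlie -> agree -> charlie
i=3: L=golf=BASE, R=delta -> take RIGHT -> delta
i=4: BASE=foxtrot L=alpha R=echo all differ -> CONFLICT
i=5: L=bravo, R=echo=BASE -> take LEFT -> bravo
i=6: L=echo, R=foxtrot=BASE -> take LEFT -> echo
i=7: L=golf R=golf -> agree -> golf
Index 0 -> foxtrot

Answer: foxtrot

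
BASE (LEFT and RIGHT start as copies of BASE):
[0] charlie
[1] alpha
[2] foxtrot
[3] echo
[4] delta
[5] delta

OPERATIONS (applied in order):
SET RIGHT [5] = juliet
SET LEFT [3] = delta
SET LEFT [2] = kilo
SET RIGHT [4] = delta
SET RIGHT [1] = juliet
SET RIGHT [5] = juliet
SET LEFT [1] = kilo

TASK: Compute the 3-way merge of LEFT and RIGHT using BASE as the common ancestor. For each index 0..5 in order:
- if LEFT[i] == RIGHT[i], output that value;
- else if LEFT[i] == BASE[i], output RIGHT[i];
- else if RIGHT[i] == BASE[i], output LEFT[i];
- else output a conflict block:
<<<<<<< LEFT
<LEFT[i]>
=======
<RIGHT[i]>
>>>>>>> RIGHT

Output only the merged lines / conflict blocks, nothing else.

Answer: charlie
<<<<<<< LEFT
kilo
=======
juliet
>>>>>>> RIGHT
kilo
delta
delta
juliet

Derivation:
Final LEFT:  [charlie, kilo, kilo, delta, delta, delta]
Final RIGHT: [charlie, juliet, foxtrot, echo, delta, juliet]
i=0: L=charlie R=charlie -> agree -> charlie
i=1: BASE=alpha L=kilo R=juliet all differ -> CONFLICT
i=2: L=kilo, R=foxtrot=BASE -> take LEFT -> kilo
i=3: L=delta, R=echo=BASE -> take LEFT -> delta
i=4: L=delta R=delta -> agree -> delta
i=5: L=delta=BASE, R=juliet -> take RIGHT -> juliet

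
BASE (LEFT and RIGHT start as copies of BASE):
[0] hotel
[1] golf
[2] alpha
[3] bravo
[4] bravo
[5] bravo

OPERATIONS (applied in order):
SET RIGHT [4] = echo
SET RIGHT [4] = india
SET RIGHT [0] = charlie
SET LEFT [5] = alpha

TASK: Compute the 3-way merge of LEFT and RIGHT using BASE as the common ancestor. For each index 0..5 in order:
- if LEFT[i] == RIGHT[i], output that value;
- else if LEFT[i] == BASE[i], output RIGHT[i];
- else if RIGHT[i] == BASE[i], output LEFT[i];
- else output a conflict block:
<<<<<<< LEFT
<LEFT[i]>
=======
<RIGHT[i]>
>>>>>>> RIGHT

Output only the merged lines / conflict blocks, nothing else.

Answer: charlie
golf
alpha
bravo
india
alpha

Derivation:
Final LEFT:  [hotel, golf, alpha, bravo, bravo, alpha]
Final RIGHT: [charlie, golf, alpha, bravo, india, bravo]
i=0: L=hotel=BASE, R=charlie -> take RIGHT -> charlie
i=1: L=golf R=golf -> agree -> golf
i=2: L=alpha R=alpha -> agree -> alpha
i=3: L=bravo R=bravo -> agree -> bravo
i=4: L=bravo=BASE, R=india -> take RIGHT -> india
i=5: L=alpha, R=bravo=BASE -> take LEFT -> alpha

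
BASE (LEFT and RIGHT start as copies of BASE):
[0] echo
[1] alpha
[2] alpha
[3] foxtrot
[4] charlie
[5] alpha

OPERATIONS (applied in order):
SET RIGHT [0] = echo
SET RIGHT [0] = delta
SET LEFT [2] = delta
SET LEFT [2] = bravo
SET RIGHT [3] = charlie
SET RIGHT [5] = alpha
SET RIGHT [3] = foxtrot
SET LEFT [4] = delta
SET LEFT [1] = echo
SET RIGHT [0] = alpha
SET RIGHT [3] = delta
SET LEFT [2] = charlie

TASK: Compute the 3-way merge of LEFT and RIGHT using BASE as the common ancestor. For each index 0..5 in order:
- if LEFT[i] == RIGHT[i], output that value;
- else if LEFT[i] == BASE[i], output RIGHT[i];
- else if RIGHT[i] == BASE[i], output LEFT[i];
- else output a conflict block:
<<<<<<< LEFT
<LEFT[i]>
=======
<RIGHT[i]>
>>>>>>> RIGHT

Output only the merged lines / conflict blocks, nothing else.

Answer: alpha
echo
charlie
delta
delta
alpha

Derivation:
Final LEFT:  [echo, echo, charlie, foxtrot, delta, alpha]
Final RIGHT: [alpha, alpha, alpha, delta, charlie, alpha]
i=0: L=echo=BASE, R=alpha -> take RIGHT -> alpha
i=1: L=echo, R=alpha=BASE -> take LEFT -> echo
i=2: L=charlie, R=alpha=BASE -> take LEFT -> charlie
i=3: L=foxtrot=BASE, R=delta -> take RIGHT -> delta
i=4: L=delta, R=charlie=BASE -> take LEFT -> delta
i=5: L=alpha R=alpha -> agree -> alpha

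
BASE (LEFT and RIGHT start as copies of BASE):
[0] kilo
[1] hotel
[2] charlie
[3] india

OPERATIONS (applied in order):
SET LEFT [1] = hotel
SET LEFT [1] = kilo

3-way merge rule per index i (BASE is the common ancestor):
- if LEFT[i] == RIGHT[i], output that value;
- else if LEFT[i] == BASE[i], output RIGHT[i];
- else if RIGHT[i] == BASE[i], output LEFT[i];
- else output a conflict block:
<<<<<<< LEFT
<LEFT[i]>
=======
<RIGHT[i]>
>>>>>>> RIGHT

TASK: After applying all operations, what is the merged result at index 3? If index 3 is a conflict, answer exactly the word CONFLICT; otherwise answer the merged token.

Answer: india

Derivation:
Final LEFT:  [kilo, kilo, charlie, india]
Final RIGHT: [kilo, hotel, charlie, india]
i=0: L=kilo R=kilo -> agree -> kilo
i=1: L=kilo, R=hotel=BASE -> take LEFT -> kilo
i=2: L=charlie R=charlie -> agree -> charlie
i=3: L=india R=india -> agree -> india
Index 3 -> india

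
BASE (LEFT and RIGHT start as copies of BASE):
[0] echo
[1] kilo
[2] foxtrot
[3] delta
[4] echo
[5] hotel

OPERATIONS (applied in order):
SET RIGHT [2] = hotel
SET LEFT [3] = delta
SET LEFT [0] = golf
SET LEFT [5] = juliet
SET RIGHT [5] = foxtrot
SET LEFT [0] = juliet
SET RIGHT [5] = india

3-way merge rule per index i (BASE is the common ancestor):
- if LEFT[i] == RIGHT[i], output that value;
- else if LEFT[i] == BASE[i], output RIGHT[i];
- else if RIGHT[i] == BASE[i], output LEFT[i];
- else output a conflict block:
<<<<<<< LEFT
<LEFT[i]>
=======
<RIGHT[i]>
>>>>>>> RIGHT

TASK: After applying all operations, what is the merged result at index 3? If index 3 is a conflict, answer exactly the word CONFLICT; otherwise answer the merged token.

Answer: delta

Derivation:
Final LEFT:  [juliet, kilo, foxtrot, delta, echo, juliet]
Final RIGHT: [echo, kilo, hotel, delta, echo, india]
i=0: L=juliet, R=echo=BASE -> take LEFT -> juliet
i=1: L=kilo R=kilo -> agree -> kilo
i=2: L=foxtrot=BASE, R=hotel -> take RIGHT -> hotel
i=3: L=delta R=delta -> agree -> delta
i=4: L=echo R=echo -> agree -> echo
i=5: BASE=hotel L=juliet R=india all differ -> CONFLICT
Index 3 -> delta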